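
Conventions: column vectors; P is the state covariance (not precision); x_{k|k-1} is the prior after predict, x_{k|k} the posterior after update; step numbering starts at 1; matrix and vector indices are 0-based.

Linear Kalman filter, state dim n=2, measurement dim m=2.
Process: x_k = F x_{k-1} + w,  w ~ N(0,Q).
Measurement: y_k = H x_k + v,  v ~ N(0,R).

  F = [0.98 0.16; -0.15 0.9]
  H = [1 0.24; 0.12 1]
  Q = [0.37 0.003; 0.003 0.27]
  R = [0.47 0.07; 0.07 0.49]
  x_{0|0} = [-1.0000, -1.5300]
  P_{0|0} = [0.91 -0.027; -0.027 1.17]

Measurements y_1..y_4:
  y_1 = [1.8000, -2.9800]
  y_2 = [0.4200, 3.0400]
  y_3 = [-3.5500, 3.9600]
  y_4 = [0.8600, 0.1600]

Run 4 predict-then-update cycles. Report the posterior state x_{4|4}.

step 1: x^-=[-1.2248, -1.2270]  P^-=[1.2654 0.0145; 0.0145 1.2455]  S=[1.8142 0.5357; 0.5357 1.7572]  K=[0.7379 -0.1303; -0.0405 0.7221]  nu=[3.3193, -1.6060]  x^+=[1.4339, -2.5210]  P^+=[0.3507 -0.0543; -0.0543 0.3575]
step 2: x^-=[1.0018, -2.4840]  P^-=[0.6990 -0.0436; -0.0436 0.5821]  S=[1.1816 0.2487; 0.2487 1.0717]  K=[0.6043 -0.1027; -0.0336 0.5461]  nu=[0.0144, 5.4038]  x^+=[0.4556, 0.4665]  P^+=[0.2870 -0.0425; -0.0425 0.2703]
step 3: x^-=[0.5211, 0.3515]  P^-=[0.6393 -0.0367; -0.0367 0.5069]  S=[1.1209 0.2306; 0.2306 0.9973]  K=[0.5819 -0.0944; -0.0293 0.5106]  nu=[-4.1555, 3.5460]  x^+=[-2.2319, 2.2837]  P^+=[0.2762 -0.0387; -0.0387 0.2528]
step 4: x^-=[-1.8219, 2.3901]  P^-=[0.6296 -0.0344; -0.0344 0.4914]  S=[1.1114 0.2281; 0.2281 0.9822]  K=[0.5780 -0.0923; -0.0280 0.5026]  nu=[2.1082, -2.0115]  x^+=[-0.4176, 1.3202]  P^+=[0.2742 -0.0377; -0.0377 0.2488]

x_post = [-0.4176, 1.3202]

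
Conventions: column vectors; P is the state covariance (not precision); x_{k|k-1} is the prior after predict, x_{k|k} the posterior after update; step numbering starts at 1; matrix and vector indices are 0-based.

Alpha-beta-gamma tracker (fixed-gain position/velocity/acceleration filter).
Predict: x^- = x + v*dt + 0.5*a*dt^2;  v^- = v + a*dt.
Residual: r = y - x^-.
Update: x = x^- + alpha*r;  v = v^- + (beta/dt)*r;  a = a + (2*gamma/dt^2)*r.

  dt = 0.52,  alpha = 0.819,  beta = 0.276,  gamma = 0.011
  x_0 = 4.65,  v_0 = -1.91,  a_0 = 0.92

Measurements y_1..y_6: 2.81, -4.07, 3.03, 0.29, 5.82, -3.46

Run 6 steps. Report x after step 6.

x_post = -1.6370

step 1: x_pred=3.7812  r=-0.9712  x^+=2.9858  v^+=-1.9471  a^+=0.8410
step 2: x_pred=2.0870  r=-6.1570  x^+=-2.9556  v^+=-4.7777  a^+=0.3400
step 3: x_pred=-5.3940  r=8.4240  x^+=1.5053  v^+=-0.1297  a^+=1.0254
step 4: x_pred=1.5765  r=-1.2865  x^+=0.5228  v^+=-0.2793  a^+=0.9208
step 5: x_pred=0.5021  r=5.3179  x^+=4.8575  v^+=3.0221  a^+=1.3534
step 6: x_pred=6.6119  r=-10.0719  x^+=-1.6370  v^+=-1.6200  a^+=0.5340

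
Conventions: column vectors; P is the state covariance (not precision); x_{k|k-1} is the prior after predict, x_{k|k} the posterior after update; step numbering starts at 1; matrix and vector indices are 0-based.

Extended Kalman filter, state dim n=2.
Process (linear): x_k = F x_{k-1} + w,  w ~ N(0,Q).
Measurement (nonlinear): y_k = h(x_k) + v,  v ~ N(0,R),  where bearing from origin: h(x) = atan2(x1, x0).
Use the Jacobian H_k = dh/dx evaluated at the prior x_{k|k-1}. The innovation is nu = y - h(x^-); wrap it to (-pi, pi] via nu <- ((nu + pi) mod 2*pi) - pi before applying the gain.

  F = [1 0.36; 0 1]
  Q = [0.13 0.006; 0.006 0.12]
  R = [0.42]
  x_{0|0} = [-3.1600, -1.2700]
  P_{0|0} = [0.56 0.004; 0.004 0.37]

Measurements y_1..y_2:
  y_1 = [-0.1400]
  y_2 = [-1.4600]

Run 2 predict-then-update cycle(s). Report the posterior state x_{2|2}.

step 1: x^-=[-3.6172, -1.2700]  P^-=[0.7408 0.1432; 0.1432 0.4900]  H_jac=[0.0864 -0.2461]  S=[0.4491]  K=[0.0641; -0.2410]  nu=[2.6639]  x^+=[-3.4465, -1.9119]  P^+=[0.7390 0.1501; 0.1501 0.4639]
step 2: x^-=[-4.1348, -1.9119]  P^-=[1.0372 0.3231; 0.3231 0.5839]  H_jac=[0.0921 -0.1992]  S=[0.4401]  K=[0.0708; -0.1967]  nu=[1.2485]  x^+=[-4.0464, -2.1575]  P^+=[1.0350 0.3293; 0.3293 0.5669]

x_post = [-4.0464, -2.1575]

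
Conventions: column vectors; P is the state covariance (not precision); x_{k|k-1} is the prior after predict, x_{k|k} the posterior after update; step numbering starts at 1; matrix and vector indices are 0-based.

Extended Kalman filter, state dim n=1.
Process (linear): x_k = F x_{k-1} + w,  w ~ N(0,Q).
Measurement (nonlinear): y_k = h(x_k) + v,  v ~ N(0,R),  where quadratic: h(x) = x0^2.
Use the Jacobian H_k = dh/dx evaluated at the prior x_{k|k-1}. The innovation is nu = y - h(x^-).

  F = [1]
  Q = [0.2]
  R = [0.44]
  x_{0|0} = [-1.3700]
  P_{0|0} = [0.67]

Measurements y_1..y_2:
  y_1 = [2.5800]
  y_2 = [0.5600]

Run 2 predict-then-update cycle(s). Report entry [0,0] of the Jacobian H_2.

H_jac[0,0] = -3.2208

step 1: x^-=[-1.3700]  P^-=[0.8700]  H_jac=[-2.7400]  S=[6.9716]  K=[-0.3419]  nu=[0.7031]  x^+=[-1.6104]  P^+=[0.0549]
step 2: x^-=[-1.6104]  P^-=[0.2549]  H_jac=[-3.2208]  S=[3.0843]  K=[-0.2662]  nu=[-2.0334]  x^+=[-1.0691]  P^+=[0.0364]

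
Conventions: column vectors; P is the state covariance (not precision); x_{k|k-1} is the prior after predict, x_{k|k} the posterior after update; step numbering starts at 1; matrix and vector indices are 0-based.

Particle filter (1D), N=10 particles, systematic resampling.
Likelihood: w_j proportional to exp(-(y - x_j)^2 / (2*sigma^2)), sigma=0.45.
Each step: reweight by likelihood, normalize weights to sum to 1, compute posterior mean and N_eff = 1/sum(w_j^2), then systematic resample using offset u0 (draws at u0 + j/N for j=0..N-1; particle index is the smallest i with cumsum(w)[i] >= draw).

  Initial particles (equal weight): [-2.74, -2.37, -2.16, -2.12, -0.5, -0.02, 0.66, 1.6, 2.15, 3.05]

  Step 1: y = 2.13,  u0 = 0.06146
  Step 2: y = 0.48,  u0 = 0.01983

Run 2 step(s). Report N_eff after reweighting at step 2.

step 1: w=[0.0000, 0.0000, 0.0000, 0.0000, 0.0000, 0.0000, 0.0030, 0.3071, 0.6139, 0.0760]  mean=2.0451  Neff=2.0965  idx=[7, 7, 7, 8, 8, 8, 8, 8, 8, 9]
step 2: w=[0.3189, 0.3189, 0.3189, 0.0072, 0.0072, 0.0072, 0.0072, 0.0072, 0.0072, 0.0000]  mean=1.6238  Neff=3.2742  idx=[0, 0, 0, 1, 1, 1, 1, 2, 2, 2]

N_eff = 3.2742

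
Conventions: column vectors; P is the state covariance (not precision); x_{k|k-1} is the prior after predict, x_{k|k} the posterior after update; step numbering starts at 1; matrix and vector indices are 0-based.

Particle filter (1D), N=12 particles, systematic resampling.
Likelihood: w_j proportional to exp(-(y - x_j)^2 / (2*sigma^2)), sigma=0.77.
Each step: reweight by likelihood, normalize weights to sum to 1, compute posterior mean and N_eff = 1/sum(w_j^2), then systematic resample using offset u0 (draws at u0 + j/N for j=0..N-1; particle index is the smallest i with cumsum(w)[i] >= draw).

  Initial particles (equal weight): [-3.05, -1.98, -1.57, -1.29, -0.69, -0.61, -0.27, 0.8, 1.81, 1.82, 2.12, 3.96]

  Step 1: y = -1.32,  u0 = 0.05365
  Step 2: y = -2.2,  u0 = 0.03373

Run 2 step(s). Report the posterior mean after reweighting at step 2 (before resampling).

post_mean = -1.5383

step 1: w=[0.0178, 0.1536, 0.2105, 0.2217, 0.1587, 0.1450, 0.0876, 0.0050, 0.0001, 0.0001, 0.0000, 0.0000]  mean=-1.1922  Neff=5.8386  idx=[1, 1, 2, 2, 3, 3, 3, 4, 4, 5, 5, 6]
step 2: w=[0.1772, 0.1772, 0.1321, 0.1321, 0.0918, 0.0918, 0.0918, 0.0270, 0.0270, 0.0219, 0.0219, 0.0080]  mean=-1.5383  Neff=7.9665  idx=[0, 0, 1, 1, 2, 2, 3, 3, 4, 5, 6, 9]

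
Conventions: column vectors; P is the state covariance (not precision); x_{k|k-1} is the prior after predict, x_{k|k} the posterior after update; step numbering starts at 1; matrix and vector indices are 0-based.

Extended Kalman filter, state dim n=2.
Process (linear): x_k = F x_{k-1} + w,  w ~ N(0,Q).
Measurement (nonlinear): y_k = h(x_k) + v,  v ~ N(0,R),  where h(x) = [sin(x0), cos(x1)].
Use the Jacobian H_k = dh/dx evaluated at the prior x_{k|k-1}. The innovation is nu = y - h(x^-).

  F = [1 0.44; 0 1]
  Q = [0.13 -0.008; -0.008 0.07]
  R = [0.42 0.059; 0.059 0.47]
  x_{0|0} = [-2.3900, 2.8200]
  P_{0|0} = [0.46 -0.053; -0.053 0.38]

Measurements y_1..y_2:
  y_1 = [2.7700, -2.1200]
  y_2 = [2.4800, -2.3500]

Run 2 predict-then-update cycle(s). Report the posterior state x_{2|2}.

step 1: x^-=[-1.1492, 2.8200]  P^-=[0.6169 0.1062; 0.1062 0.4500]  H_jac=[0.4092 0.0000; 0.0000 -0.3161]  S=[0.5233 0.0453; 0.0453 0.5150]  K=[0.4918 -0.1084; 0.1078 -0.2857]  nu=[3.6824, -1.1713]  x^+=[0.7888, 3.5514]  P^+=[0.4891 0.0694; 0.0694 0.4047]
step 2: x^-=[2.3514, 3.5514]  P^-=[0.7586 0.2395; 0.2395 0.4747]  H_jac=[-0.7037 0.0000; 0.0000 0.3984]  S=[0.7957 -0.0081; -0.0081 0.5454]  K=[-0.6692 0.1650; -0.2083 0.3437]  nu=[1.7695, -1.4328]  x^+=[0.9309, 2.6904]  P^+=[0.3856 0.0955; 0.0955 0.3746]

x_post = [0.9309, 2.6904]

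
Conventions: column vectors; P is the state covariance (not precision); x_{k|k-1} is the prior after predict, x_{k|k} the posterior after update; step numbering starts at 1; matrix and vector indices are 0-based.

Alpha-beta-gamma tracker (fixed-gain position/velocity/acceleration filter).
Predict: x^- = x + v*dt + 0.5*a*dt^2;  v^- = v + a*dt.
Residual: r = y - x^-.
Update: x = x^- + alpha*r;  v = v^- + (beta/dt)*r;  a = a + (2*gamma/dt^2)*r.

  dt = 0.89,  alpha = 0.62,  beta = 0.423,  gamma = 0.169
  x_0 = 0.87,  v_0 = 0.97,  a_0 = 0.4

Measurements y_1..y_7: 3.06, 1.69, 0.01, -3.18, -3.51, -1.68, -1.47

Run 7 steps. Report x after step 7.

step 1: x_pred=1.8917  r=1.1683  x^+=2.6161  v^+=1.8813  a^+=0.8985
step 2: x_pred=4.6462  r=-2.9562  x^+=2.8134  v^+=1.2759  a^+=-0.3629
step 3: x_pred=3.8052  r=-3.7952  x^+=1.4522  v^+=-0.8509  a^+=-1.9824
step 4: x_pred=-0.0903  r=-3.0897  x^+=-2.0059  v^+=-4.0837  a^+=-3.3008
step 5: x_pred=-6.9477  r=3.4377  x^+=-4.8163  v^+=-5.3876  a^+=-1.8339
step 6: x_pred=-10.3376  r=8.6576  x^+=-4.9699  v^+=-2.9050  a^+=1.8604
step 7: x_pred=-6.8185  r=5.3485  x^+=-3.5024  v^+=1.2928  a^+=4.1427

x_post = -3.5024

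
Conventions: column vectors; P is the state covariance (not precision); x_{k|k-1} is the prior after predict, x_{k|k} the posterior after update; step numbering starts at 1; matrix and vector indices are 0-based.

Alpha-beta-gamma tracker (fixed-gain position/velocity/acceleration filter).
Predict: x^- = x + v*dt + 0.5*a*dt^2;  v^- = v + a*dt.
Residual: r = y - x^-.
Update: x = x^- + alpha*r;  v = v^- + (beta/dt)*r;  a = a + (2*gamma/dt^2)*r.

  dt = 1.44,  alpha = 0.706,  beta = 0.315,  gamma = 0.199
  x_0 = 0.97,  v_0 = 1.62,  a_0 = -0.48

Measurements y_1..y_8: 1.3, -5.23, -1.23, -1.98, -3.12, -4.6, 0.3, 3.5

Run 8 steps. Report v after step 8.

step 1: x_pred=2.8051  r=-1.5051  x^+=1.7425  v^+=0.5996  a^+=-0.7689
step 2: x_pred=1.8087  r=-7.0387  x^+=-3.1606  v^+=-2.0474  a^+=-2.1199
step 3: x_pred=-8.3067  r=7.0767  x^+=-3.3106  v^+=-3.5519  a^+=-0.7616
step 4: x_pred=-9.2150  r=7.2350  x^+=-4.1071  v^+=-3.0660  a^+=0.6271
step 5: x_pred=-7.8720  r=4.7520  x^+=-4.5171  v^+=-1.1235  a^+=1.5391
step 6: x_pred=-4.5392  r=-0.0608  x^+=-4.5821  v^+=1.0795  a^+=1.5275
step 7: x_pred=-1.4439  r=1.7439  x^+=-0.2127  v^+=3.6606  a^+=1.8622
step 8: x_pred=6.9892  r=-3.4892  x^+=4.5258  v^+=5.5788  a^+=1.1925

v_post = 5.5788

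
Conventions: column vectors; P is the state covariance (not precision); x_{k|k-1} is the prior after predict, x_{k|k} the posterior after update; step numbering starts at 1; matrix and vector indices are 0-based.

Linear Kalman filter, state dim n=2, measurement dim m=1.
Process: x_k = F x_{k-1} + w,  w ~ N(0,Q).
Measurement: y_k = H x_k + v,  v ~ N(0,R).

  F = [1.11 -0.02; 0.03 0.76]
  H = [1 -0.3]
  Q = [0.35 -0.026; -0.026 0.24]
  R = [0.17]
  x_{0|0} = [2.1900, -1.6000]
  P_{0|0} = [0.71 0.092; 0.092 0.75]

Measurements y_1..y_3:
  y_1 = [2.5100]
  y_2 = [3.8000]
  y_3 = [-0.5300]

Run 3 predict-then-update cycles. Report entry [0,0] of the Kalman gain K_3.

step 1: x^-=[2.4629, -1.1503]  P^-=[1.2210 0.0638; 0.0638 0.6780]  S=[1.4137]  K=[0.8501; -0.0988]  nu=[-0.2980]  x^+=[2.2096, -1.1209]  P^+=[0.1993 0.1825; 0.1825 0.6642]
step 2: x^-=[2.4750, -0.7856]  P^-=[0.5877 0.1244; 0.1244 0.6322]  S=[0.7400]  K=[0.7438; -0.0882]  nu=[1.0893]  x^+=[3.2852, -0.8817]  P^+=[0.1783 0.1729; 0.1729 0.6264]
step 3: x^-=[3.6643, -0.5715]  P^-=[0.5623 0.1162; 0.1162 0.6099]  S=[0.7175]  K=[0.7351; -0.0931]  nu=[-4.3657]  x^+=[0.4549, -0.1652]  P^+=[0.1746 0.1653; 0.1653 0.6036]

K[0,0] = 0.7351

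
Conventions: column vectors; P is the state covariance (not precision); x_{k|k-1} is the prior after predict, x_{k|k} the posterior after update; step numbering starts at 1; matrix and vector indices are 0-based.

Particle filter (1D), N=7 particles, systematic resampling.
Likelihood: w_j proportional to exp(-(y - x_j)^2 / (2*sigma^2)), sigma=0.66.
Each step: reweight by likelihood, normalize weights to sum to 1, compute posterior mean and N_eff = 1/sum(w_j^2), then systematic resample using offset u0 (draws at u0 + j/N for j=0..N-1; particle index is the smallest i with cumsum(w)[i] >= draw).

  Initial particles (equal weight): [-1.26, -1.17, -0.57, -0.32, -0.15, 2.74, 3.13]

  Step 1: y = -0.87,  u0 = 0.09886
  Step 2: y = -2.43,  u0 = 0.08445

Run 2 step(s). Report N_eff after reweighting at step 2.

N_eff = 3.4658

step 1: w=[0.2152, 0.2311, 0.2311, 0.1811, 0.1414, 0.0000, 0.0000]  mean=-0.7526  Neff=4.8551  idx=[0, 1, 1, 2, 2, 3, 4]
step 2: w=[0.3599, 0.2800, 0.2800, 0.0327, 0.0327, 0.0105, 0.0044]  mean=-1.1498  Neff=3.4658  idx=[0, 0, 1, 1, 2, 2, 3]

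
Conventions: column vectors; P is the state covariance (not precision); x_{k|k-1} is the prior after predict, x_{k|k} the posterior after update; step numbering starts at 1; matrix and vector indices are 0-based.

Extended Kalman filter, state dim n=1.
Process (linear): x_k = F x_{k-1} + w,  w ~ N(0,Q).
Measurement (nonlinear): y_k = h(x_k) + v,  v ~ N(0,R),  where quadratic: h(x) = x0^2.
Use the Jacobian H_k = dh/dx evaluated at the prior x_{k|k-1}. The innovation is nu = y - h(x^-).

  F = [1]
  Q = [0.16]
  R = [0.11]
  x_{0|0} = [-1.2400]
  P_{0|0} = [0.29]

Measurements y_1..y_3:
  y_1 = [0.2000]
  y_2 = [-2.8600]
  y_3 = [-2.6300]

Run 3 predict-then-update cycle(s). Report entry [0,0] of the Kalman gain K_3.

K[0,0] = 0.4132

step 1: x^-=[-1.2400]  P^-=[0.4500]  H_jac=[-2.4800]  S=[2.8777]  K=[-0.3878]  nu=[-1.3376]  x^+=[-0.7213]  P^+=[0.0172]
step 2: x^-=[-0.7213]  P^-=[0.1772]  H_jac=[-1.4425]  S=[0.4787]  K=[-0.5339]  nu=[-3.3802]  x^+=[1.0836]  P^+=[0.0407]
step 3: x^-=[1.0836]  P^-=[0.2007]  H_jac=[2.1672]  S=[1.0527]  K=[0.4132]  nu=[-3.8042]  x^+=[-0.4883]  P^+=[0.0210]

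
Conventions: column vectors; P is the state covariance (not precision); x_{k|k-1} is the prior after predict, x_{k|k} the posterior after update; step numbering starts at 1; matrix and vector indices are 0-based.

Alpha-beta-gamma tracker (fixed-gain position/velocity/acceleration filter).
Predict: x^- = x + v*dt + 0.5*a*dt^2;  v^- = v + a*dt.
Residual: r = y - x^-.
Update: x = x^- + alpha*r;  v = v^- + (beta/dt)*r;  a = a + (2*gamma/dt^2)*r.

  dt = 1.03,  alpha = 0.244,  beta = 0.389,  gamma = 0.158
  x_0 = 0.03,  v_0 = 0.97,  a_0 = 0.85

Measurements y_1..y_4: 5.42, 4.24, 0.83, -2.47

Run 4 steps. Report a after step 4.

step 1: x_pred=1.4800  r=3.9400  x^+=2.4413  v^+=3.3335  a^+=2.0236
step 2: x_pred=6.9483  r=-2.7083  x^+=6.2875  v^+=4.3950  a^+=1.2169
step 3: x_pred=11.4598  r=-10.6298  x^+=8.8661  v^+=1.6338  a^+=-1.9493
step 4: x_pred=9.5149  r=-11.9849  x^+=6.5906  v^+=-4.9003  a^+=-5.5191

a_post = -5.5191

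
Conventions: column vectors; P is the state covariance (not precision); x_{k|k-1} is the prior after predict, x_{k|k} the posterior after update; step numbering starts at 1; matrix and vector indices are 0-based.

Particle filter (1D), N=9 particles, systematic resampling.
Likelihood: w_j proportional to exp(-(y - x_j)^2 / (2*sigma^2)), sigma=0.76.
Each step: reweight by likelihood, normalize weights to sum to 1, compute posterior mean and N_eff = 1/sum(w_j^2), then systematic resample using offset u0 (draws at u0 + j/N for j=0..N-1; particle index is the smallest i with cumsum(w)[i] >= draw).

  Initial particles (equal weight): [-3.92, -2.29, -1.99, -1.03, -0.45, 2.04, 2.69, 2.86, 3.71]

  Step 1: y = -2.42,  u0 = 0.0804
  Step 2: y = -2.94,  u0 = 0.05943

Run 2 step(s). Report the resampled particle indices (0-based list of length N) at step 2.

step 1: w=[0.0647, 0.4474, 0.3868, 0.0852, 0.0158, 0.0000, 0.0000, 0.0000, 0.0000]  mean=-2.1430  Neff=2.7661  idx=[1, 1, 1, 1, 2, 2, 2, 2, 3]
step 2: w=[0.1492, 0.1492, 0.1492, 0.1492, 0.0985, 0.0985, 0.0985, 0.0985, 0.0091]  mean=-2.1603  Neff=7.8152  idx=[0, 1, 1, 2, 3, 4, 5, 6, 7]

resampled_idx = [0, 1, 1, 2, 3, 4, 5, 6, 7]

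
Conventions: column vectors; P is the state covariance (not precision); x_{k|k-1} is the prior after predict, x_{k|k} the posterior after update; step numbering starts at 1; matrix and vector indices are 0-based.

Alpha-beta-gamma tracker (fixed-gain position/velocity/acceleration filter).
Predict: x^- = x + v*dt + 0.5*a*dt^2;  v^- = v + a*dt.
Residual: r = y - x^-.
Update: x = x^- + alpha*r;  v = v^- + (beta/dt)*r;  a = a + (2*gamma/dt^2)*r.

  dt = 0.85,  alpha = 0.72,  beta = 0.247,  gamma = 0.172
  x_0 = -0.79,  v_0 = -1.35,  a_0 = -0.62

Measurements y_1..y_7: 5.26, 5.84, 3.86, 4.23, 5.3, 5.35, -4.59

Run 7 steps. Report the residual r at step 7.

step 1: x_pred=-2.1615  r=7.4215  x^+=3.1820  v^+=0.2796  a^+=2.9135
step 2: x_pred=4.4722  r=1.3678  x^+=5.4570  v^+=3.1536  a^+=3.5648
step 3: x_pred=9.4253  r=-5.5653  x^+=5.4183  v^+=4.5665  a^+=0.9150
step 4: x_pred=9.6303  r=-5.4003  x^+=5.7421  v^+=3.7749  a^+=-1.6562
step 5: x_pred=8.3525  r=-3.0525  x^+=6.1547  v^+=1.4801  a^+=-3.1096
step 6: x_pred=6.2895  r=-0.9395  x^+=5.6131  v^+=-1.4360  a^+=-3.5569
step 7: x_pred=3.1075  r=-7.6975  x^+=-2.4347  v^+=-6.6962  a^+=-7.2219

resid = -7.6975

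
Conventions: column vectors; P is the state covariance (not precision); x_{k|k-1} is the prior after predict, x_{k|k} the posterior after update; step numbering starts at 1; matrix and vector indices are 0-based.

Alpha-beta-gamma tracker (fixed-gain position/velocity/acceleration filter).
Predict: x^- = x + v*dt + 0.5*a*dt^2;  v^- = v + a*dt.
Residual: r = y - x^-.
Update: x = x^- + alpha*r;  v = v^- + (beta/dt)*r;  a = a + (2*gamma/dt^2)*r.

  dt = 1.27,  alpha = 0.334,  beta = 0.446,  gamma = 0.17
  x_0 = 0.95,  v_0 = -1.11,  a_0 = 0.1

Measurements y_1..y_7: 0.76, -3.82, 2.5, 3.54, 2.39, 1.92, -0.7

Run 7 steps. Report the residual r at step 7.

step 1: x_pred=-0.3791  r=1.1391  x^+=0.0014  v^+=-0.5830  a^+=0.3401
step 2: x_pred=-0.4647  r=-3.3553  x^+=-1.5854  v^+=-1.3294  a^+=-0.3672
step 3: x_pred=-3.5698  r=6.0698  x^+=-1.5425  v^+=0.3359  a^+=0.9123
step 4: x_pred=-0.3801  r=3.9201  x^+=0.9292  v^+=2.8712  a^+=1.7387
step 5: x_pred=5.9779  r=-3.5879  x^+=4.7795  v^+=3.8194  a^+=0.9824
step 6: x_pred=10.4224  r=-8.5024  x^+=7.5826  v^+=2.0811  a^+=-0.8099
step 7: x_pred=9.5724  r=-10.2724  x^+=6.1414  v^+=-2.5550  a^+=-2.9754

resid = -10.2724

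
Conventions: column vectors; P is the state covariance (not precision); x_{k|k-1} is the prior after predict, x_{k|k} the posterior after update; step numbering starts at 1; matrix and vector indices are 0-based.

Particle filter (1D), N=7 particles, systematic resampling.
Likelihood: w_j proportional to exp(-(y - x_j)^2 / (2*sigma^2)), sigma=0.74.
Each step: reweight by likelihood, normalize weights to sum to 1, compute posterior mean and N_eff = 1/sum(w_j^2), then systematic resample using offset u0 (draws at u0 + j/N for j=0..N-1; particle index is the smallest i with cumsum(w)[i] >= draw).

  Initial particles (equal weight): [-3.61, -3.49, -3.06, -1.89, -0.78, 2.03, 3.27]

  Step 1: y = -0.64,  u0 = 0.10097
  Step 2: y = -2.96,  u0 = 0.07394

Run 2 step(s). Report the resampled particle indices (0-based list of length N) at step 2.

resampled_idx = [0, 0, 0, 0, 0, 0, 4]

step 1: w=[0.0003, 0.0005, 0.0039, 0.1953, 0.7989, 0.0012, 0.0000]  mean=-1.0042  Neff=1.4785  idx=[3, 4, 4, 4, 4, 4, 4]
step 2: w=[0.8179, 0.0304, 0.0304, 0.0304, 0.0304, 0.0304, 0.0304]  mean=-1.6879  Neff=1.4826  idx=[0, 0, 0, 0, 0, 0, 4]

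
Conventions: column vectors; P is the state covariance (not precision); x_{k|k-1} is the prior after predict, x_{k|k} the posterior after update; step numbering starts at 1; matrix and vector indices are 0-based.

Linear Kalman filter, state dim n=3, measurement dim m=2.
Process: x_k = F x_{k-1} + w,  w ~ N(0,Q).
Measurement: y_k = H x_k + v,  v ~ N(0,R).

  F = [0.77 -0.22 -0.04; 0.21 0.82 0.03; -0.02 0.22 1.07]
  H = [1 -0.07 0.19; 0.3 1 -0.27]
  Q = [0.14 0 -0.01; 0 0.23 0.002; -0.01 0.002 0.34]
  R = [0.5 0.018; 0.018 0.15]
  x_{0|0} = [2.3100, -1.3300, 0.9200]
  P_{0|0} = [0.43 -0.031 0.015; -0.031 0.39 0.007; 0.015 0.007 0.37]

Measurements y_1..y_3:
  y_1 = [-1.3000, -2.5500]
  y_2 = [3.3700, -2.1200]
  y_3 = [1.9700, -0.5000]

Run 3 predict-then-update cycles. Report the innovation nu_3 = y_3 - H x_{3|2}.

innov = [0.3157, 0.5800]

step 1: x^-=[2.0345, -0.5779, 0.6456]  P^-=[0.4241 -0.0195 -0.0461; -0.0195 0.5014 0.0911; -0.0461 0.0911 0.7856]  S=[0.9377 0.0796; 0.0796 0.6934]  K=[0.4339 0.1235; -0.0984 0.6905; 0.1209 -0.2084]  nu=[-3.4976, -2.4081]  x^+=[0.2194, -1.8966, 0.7244]  P^+=[0.2284 -0.0615 -0.0714; -0.0615 0.1725 0.1937; -0.0714 0.1937 0.7458]
step 2: x^-=[0.5572, -1.4874, 0.3535]  P^-=[0.3136 -0.0397 -0.1707; -0.0397 0.3442 0.2095; -0.1707 0.2095 1.2971]  S=[0.7973 0.0627; 0.0627 0.5077]  K=[0.3440 0.1554; -0.0735 0.5522; 0.1074 -0.3913]  nu=[2.6415, -0.7043]  x^+=[1.3564, -2.0706, 0.9127]  P^+=[0.2003 -0.0743 -0.1619; -0.0743 0.1902 0.3200; -0.1619 0.3200 1.2154]
step 3: x^-=[1.4635, -1.3857, 0.4940]  P^-=[0.3107 -0.0618 -0.2989; -0.0618 0.3559 0.3188; -0.2989 0.3188 1.8990]  S=[0.7676 0.0586; 0.0586 0.5115]  K=[0.3225 0.1821; -0.0722 0.4996; 0.0948 -0.5653]  nu=[0.3157, 0.5800]  x^+=[1.6709, -1.1187, 0.1960]  P^+=[0.2070 -0.0992 -0.2600; -0.0992 0.2285 0.4634; -0.2600 0.4634 1.7350]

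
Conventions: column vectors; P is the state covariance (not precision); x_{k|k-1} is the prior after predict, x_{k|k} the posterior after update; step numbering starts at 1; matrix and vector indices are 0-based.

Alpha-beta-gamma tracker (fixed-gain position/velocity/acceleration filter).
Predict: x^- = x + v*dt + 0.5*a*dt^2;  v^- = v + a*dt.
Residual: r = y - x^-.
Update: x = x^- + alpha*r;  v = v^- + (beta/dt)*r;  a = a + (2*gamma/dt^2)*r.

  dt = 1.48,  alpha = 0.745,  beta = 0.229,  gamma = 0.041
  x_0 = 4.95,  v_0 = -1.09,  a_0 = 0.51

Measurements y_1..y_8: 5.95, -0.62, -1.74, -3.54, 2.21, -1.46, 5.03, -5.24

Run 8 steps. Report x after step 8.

x_post = -2.1930

step 1: x_pred=3.8954  r=2.0546  x^+=5.4261  v^+=-0.0173  a^+=0.5869
step 2: x_pred=6.0433  r=-6.6633  x^+=1.0791  v^+=-0.1797  a^+=0.3375
step 3: x_pred=1.1828  r=-2.9228  x^+=-0.9947  v^+=-0.1324  a^+=0.2281
step 4: x_pred=-0.9409  r=-2.5991  x^+=-2.8772  v^+=-0.1971  a^+=0.1308
step 5: x_pred=-3.0257  r=5.2357  x^+=0.8749  v^+=0.8066  a^+=0.3268
step 6: x_pred=2.4265  r=-3.8865  x^+=-0.4690  v^+=0.6888  a^+=0.1813
step 7: x_pred=0.7490  r=4.2810  x^+=3.9383  v^+=1.6195  a^+=0.3415
step 8: x_pred=6.7092  r=-11.9492  x^+=-2.1930  v^+=0.2760  a^+=-0.1058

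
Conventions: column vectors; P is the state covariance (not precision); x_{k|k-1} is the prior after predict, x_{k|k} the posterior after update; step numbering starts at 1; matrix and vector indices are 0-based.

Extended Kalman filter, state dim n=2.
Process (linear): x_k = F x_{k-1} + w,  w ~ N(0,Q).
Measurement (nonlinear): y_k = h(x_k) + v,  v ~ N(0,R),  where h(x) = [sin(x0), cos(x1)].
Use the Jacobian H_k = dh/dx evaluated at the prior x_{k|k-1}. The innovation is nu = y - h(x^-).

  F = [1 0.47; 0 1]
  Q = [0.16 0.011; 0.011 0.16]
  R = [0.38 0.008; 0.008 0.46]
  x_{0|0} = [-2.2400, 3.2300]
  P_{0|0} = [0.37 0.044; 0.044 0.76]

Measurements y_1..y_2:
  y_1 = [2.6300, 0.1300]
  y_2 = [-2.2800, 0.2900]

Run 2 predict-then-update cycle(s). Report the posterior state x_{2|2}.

x_post = [4.9383, 5.1980]

step 1: x^-=[-0.7219, 3.2300]  P^-=[0.7392 0.4122; 0.4122 0.9200]  H_jac=[0.7506 0.0000; 0.0000 0.0883]  S=[0.7964 0.0353; 0.0353 0.4672]  K=[0.6955 0.0253; 0.3820 0.1450]  nu=[3.2908, 1.1261]  x^+=[1.5955, 4.6504]  P^+=[0.3524 0.1950; 0.1950 0.7900]
step 2: x^-=[3.7812, 4.6504]  P^-=[0.8702 0.5773; 0.5773 0.9500]  H_jac=[-0.8023 0.0000; 0.0000 0.9981]  S=[0.9402 -0.4543; -0.4543 1.4064]  K=[-0.6454 0.2012; -0.1977 0.6103]  nu=[-1.6831, 0.3519]  x^+=[4.9383, 5.1980]  P^+=[0.3037 0.0876; 0.0876 0.2797]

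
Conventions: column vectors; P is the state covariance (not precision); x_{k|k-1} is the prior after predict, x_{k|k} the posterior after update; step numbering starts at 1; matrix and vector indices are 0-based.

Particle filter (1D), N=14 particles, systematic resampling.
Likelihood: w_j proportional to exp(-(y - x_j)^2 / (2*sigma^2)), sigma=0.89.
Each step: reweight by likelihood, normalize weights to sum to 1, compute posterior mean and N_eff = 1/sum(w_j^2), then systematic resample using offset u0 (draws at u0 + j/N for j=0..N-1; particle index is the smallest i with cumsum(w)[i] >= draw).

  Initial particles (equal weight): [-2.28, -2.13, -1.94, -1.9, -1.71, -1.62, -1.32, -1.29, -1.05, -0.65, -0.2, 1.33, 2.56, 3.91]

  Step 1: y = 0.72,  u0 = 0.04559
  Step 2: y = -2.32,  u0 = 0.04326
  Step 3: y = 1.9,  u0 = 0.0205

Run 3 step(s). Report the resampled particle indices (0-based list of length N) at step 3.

resampled_idx = [2, 7, 8, 9, 10, 11, 12, 12, 12, 12, 13, 13, 13, 13]

step 1: w=[0.0016, 0.0027, 0.0053, 0.0060, 0.0110, 0.0145, 0.0332, 0.0358, 0.0635, 0.1403, 0.2688, 0.3626, 0.0541, 0.0007]  mean=0.2489  Neff=4.2892  idx=[6, 8, 9, 9, 10, 10, 10, 10, 11, 11, 11, 11, 11, 12]
step 2: w=[0.3612, 0.2453, 0.1168, 0.1168, 0.0398, 0.0398, 0.0398, 0.0398, 0.0002, 0.0002, 0.0002, 0.0002, 0.0002, 0.0000]  mean=-0.9170  Neff=4.4591  idx=[0, 0, 0, 0, 0, 1, 1, 1, 2, 2, 3, 3, 5, 7]
step 3: w=[0.0069, 0.0069, 0.0069, 0.0069, 0.0069, 0.0197, 0.0197, 0.0197, 0.0789, 0.0789, 0.0789, 0.0789, 0.2955, 0.2955]  mean=-0.4306  Neff=4.9757  idx=[2, 7, 8, 9, 10, 11, 12, 12, 12, 12, 13, 13, 13, 13]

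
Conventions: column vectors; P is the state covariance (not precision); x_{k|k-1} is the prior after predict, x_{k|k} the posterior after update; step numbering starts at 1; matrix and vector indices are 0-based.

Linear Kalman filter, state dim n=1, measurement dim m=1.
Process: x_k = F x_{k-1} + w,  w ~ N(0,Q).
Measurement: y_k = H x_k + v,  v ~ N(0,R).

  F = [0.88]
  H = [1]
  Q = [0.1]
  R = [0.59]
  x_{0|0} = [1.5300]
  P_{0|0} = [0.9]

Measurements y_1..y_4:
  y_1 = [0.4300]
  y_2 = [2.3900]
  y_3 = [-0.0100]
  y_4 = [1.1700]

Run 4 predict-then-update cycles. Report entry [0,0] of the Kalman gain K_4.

K[0,0] = 0.2933

step 1: x^-=[1.3464]  P^-=[0.7970]  S=[1.3870]  K=[0.5746]  nu=[-0.9164]  x^+=[0.8198]  P^+=[0.3390]
step 2: x^-=[0.7214]  P^-=[0.3625]  S=[0.9525]  K=[0.3806]  nu=[1.6686]  x^+=[1.3565]  P^+=[0.2246]
step 3: x^-=[1.1937]  P^-=[0.2739]  S=[0.8639]  K=[0.3170]  nu=[-1.2037]  x^+=[0.8121]  P^+=[0.1871]
step 4: x^-=[0.7146]  P^-=[0.2449]  S=[0.8349]  K=[0.2933]  nu=[0.4554]  x^+=[0.8482]  P^+=[0.1730]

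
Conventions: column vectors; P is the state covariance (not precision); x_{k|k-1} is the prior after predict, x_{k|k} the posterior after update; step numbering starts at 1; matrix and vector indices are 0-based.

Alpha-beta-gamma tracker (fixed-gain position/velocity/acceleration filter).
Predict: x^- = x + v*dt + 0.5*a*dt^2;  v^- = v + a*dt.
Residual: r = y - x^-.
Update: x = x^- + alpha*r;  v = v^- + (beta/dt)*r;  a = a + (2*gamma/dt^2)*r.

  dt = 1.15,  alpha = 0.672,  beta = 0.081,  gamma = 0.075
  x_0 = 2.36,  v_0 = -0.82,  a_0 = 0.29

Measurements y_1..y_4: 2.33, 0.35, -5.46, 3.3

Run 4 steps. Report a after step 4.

a_post = 0.3278

step 1: x_pred=1.6088  r=0.7212  x^+=2.0934  v^+=-0.4357  a^+=0.3718
step 2: x_pred=1.8382  r=-1.4882  x^+=0.8381  v^+=-0.1129  a^+=0.2030
step 3: x_pred=0.8425  r=-6.3025  x^+=-3.3928  v^+=-0.3234  a^+=-0.5118
step 4: x_pred=-4.1032  r=7.4032  x^+=0.8718  v^+=-0.3906  a^+=0.3278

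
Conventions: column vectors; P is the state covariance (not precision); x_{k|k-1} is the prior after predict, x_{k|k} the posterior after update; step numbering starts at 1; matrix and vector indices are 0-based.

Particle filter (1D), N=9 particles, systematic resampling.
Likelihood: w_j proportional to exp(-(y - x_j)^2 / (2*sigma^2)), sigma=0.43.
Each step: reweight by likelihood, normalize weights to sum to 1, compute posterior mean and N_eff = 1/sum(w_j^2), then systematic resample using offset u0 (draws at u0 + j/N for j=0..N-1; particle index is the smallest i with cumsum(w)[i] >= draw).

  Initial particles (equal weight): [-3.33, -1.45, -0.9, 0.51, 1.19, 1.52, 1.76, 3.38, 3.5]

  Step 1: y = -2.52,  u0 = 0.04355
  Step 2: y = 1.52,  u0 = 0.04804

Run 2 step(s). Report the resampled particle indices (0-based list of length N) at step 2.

step 1: w=[0.7865, 0.2097, 0.0038, 0.0000, 0.0000, 0.0000, 0.0000, 0.0000, 0.0000]  mean=-2.9264  Neff=1.5094  idx=[0, 0, 0, 0, 0, 0, 0, 1, 1]
step 2: w=[0.0000, 0.0000, 0.0000, 0.0000, 0.0000, 0.0000, 0.0000, 0.5000, 0.5000]  mean=-1.4500  Neff=2.0000  idx=[7, 7, 7, 7, 7, 8, 8, 8, 8]

resampled_idx = [7, 7, 7, 7, 7, 8, 8, 8, 8]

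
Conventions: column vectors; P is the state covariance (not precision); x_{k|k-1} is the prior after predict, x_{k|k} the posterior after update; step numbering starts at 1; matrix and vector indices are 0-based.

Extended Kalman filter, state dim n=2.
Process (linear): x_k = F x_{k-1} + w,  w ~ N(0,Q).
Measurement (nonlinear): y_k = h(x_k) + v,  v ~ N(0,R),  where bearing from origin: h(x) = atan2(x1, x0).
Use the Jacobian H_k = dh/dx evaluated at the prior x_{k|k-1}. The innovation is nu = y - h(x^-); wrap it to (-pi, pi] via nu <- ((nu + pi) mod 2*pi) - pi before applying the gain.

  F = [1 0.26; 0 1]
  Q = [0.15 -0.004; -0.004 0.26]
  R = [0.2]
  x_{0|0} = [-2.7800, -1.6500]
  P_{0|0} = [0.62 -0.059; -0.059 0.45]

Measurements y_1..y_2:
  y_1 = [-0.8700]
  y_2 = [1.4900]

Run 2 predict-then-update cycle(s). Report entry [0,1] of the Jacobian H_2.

step 1: x^-=[-3.2090, -1.6500]  P^-=[0.7697 0.0540; 0.0540 0.7100]  H_jac=[0.1267 -0.2465]  S=[0.2521]  K=[0.3341; -0.6669]  nu=[1.7967]  x^+=[-2.6087, -2.8483]  P^+=[0.7416 0.1102; 0.1102 0.5979]
step 2: x^-=[-3.3492, -2.8483]  P^-=[0.9893 0.2616; 0.2616 0.8579]  H_jac=[0.1473 -0.1733]  S=[0.2339]  K=[0.4295; -0.4707]  nu=[-2.3563]  x^+=[-4.3612, -1.7391]  P^+=[0.9462 0.3089; 0.3089 0.8060]

H_jac[0,1] = -0.1733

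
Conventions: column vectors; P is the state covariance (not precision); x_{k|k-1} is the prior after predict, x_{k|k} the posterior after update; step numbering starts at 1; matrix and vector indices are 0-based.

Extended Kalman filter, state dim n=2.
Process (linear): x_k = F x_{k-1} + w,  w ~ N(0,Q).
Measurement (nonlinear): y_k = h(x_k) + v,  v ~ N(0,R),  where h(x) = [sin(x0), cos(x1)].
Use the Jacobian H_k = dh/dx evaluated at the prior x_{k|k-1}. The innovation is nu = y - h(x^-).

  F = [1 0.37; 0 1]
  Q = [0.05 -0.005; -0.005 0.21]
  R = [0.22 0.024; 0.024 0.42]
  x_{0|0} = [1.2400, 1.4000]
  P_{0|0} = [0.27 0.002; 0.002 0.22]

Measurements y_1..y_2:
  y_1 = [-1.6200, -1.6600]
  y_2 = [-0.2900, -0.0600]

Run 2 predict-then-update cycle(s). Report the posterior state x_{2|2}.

step 1: x^-=[1.7580, 1.4000]  P^-=[0.3516 0.0784; 0.0784 0.4300]  H_jac=[-0.1861 0.0000; 0.0000 -0.9854]  S=[0.2322 0.0384; 0.0384 0.8376]  K=[-0.2686 -0.0799; 0.0209 -0.5069]  nu=[-2.6025, -1.8300]  x^+=[2.6034, 2.2731]  P^+=[0.3278 0.0406; 0.0406 0.2155]
step 2: x^-=[3.4444, 2.2731]  P^-=[0.4374 0.1154; 0.1154 0.4255]  H_jac=[-0.9545 0.0000; 0.0000 -0.7634]  S=[0.6185 0.1081; 0.1081 0.6680]  K=[-0.6709 -0.0233; -0.0958 -0.4708]  nu=[0.0082, 0.5860]  x^+=[3.4253, 1.9964]  P^+=[0.1552 0.0339; 0.0339 0.2620]

x_post = [3.4253, 1.9964]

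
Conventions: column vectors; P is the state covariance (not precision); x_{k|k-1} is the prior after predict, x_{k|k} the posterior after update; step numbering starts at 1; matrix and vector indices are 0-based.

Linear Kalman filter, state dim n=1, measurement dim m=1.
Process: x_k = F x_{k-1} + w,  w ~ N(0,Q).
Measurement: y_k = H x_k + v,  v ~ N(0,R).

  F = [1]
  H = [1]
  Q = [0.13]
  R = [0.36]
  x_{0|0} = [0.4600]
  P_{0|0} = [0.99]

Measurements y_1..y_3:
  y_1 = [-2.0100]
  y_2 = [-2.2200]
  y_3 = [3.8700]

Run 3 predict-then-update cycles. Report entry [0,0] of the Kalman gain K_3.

K[0,0] = 0.4706

step 1: x^-=[0.4600]  P^-=[1.1200]  S=[1.4800]  K=[0.7568]  nu=[-2.4700]  x^+=[-1.4092]  P^+=[0.2724]
step 2: x^-=[-1.4092]  P^-=[0.4024]  S=[0.7624]  K=[0.5278]  nu=[-0.8108]  x^+=[-1.8372]  P^+=[0.1900]
step 3: x^-=[-1.8372]  P^-=[0.3200]  S=[0.6800]  K=[0.4706]  nu=[5.7072]  x^+=[0.8486]  P^+=[0.1694]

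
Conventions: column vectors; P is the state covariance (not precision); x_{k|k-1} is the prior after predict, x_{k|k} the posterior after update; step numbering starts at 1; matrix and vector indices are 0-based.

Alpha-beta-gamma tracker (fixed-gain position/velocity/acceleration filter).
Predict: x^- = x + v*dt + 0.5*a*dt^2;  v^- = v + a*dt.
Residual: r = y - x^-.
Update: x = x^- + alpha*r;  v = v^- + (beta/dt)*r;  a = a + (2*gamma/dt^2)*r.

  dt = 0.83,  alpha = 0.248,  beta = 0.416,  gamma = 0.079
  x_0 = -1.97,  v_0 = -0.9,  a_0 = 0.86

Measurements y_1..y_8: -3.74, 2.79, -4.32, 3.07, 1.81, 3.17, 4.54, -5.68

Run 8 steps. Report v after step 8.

step 1: x_pred=-2.4208  r=-1.3192  x^+=-2.7479  v^+=-0.8474  a^+=0.5574
step 2: x_pred=-3.2593  r=6.0493  x^+=-1.7591  v^+=2.6472  a^+=1.9448
step 3: x_pred=1.1080  r=-5.4280  x^+=-0.2381  v^+=1.5409  a^+=0.6999
step 4: x_pred=1.2819  r=1.7881  x^+=1.7253  v^+=3.0180  a^+=1.1100
step 5: x_pred=4.6126  r=-2.8026  x^+=3.9176  v^+=2.5346  a^+=0.4672
step 6: x_pred=6.1823  r=-3.0123  x^+=5.4352  v^+=1.4127  a^+=-0.2236
step 7: x_pred=6.5307  r=-1.9907  x^+=6.0370  v^+=0.2293  a^+=-0.6802
step 8: x_pred=5.9931  r=-11.6731  x^+=3.0981  v^+=-6.1859  a^+=-3.3574

v_post = -6.1859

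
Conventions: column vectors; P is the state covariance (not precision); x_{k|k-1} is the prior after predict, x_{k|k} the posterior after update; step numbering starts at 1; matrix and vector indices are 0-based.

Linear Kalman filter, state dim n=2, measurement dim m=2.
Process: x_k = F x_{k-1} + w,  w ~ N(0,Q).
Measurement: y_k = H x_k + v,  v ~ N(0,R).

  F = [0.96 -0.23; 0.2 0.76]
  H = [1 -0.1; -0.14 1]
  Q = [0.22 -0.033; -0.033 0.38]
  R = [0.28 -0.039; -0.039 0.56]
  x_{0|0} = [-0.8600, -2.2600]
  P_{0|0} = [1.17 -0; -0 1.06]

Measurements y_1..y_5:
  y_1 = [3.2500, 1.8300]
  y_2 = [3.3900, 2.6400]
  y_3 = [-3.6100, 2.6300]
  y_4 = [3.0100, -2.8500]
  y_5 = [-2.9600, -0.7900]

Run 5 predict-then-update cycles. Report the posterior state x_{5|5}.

step 1: x^-=[-0.3058, -1.8896]  P^-=[1.3543 0.0064; 0.0064 1.0391]  S=[1.6435 -0.3261; -0.3261 1.6238]  K=[0.8346 0.0547; 0.0703 0.6534]  nu=[3.3668, 3.6768]  x^+=[2.7052, 0.7496]  P^+=[0.2346 0.0309; 0.0309 0.3675]
step 2: x^-=[2.4246, 1.1108]  P^-=[0.4420 -0.0310; -0.0310 0.6111]  S=[0.7343 -0.1935; -0.1935 1.1884]  K=[0.6118 0.0214; 0.0114 0.5197]  nu=[1.0765, 1.8687]  x^+=[3.1232, 2.0942]  P^+=[0.1717 0.0122; 0.0122 0.2923]
step 3: x^-=[2.5166, 2.2163]  P^-=[0.3883 -0.0428; -0.0428 0.5594]  S=[0.6825 -0.1927; -0.1927 1.1390]  K=[0.5788 0.0126; -0.0048 0.4956]  nu=[-5.9049, 0.7661]  x^+=[-0.8917, 2.6240]  P^+=[0.1623 0.0072; 0.0072 0.2787]
step 4: x^-=[-1.4595, 1.8159]  P^-=[0.3811 -0.0456; -0.0456 0.5497]  S=[0.6758 -0.1936; -0.1936 1.1299]  K=[0.5738 0.0107; -0.0083 0.4907]  nu=[4.6511, -4.8702]  x^+=[1.1573, -0.6125]  P^+=[0.1609 0.0061; 0.0061 0.2760]
step 5: x^-=[1.2519, -0.2340]  P^-=[0.3801 -0.0462; -0.0462 0.5477]  S=[0.6749 -0.1938; -0.1938 1.1281]  K=[0.5731 0.0104; -0.0089 0.4897]  nu=[-4.2353, -0.3807]  x^+=[-1.1794, -0.3827]  P^+=[0.1607 0.0059; 0.0059 0.2754]

x_post = [-1.1794, -0.3827]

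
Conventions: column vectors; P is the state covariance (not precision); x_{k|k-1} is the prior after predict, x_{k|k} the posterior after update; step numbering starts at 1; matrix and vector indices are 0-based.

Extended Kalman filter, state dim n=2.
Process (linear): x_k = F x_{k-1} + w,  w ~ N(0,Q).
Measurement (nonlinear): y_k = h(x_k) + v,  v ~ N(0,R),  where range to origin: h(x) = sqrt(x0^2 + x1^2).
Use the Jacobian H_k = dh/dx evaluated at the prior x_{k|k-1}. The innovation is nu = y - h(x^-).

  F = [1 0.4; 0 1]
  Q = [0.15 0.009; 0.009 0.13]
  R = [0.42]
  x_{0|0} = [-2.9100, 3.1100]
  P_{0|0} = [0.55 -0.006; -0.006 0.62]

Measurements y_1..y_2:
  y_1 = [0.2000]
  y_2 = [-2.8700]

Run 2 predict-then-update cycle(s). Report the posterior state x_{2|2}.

step 1: x^-=[-1.6660, 3.1100]  P^-=[0.7944 0.2510; 0.2510 0.7500]  H_jac=[-0.4722 0.8815]  S=[0.9709]  K=[-0.1585; 0.5588]  nu=[-3.3281]  x^+=[-1.1386, 1.2501]  P^+=[0.7700 0.3370; 0.3370 0.4468]
step 2: x^-=[-0.6385, 1.2501]  P^-=[1.2611 0.5247; 0.5247 0.5768]  H_jac=[-0.4549 0.8906]  S=[0.7133]  K=[-0.1491; 0.3855]  nu=[-4.2738]  x^+=[-0.0013, -0.3975]  P^+=[1.2452 0.5657; 0.5657 0.4708]

x_post = [-0.0013, -0.3975]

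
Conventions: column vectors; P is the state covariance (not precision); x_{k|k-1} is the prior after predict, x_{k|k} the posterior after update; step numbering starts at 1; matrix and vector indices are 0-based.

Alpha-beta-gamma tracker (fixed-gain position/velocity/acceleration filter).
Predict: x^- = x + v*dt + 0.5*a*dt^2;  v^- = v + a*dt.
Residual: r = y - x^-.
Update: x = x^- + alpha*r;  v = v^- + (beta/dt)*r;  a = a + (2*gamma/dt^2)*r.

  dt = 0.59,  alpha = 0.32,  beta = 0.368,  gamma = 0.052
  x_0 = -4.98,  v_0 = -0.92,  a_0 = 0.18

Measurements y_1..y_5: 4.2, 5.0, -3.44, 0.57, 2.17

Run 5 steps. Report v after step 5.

step 1: x_pred=-5.4915  r=9.6915  x^+=-2.3902  v^+=5.2310  a^+=3.0755
step 2: x_pred=1.2314  r=3.7686  x^+=2.4374  v^+=9.3962  a^+=4.2014
step 3: x_pred=8.7123  r=-12.1523  x^+=4.8236  v^+=4.2952  a^+=0.5707
step 4: x_pred=7.4571  r=-6.8871  x^+=5.2532  v^+=0.3362  a^+=-1.4869
step 5: x_pred=5.1928  r=-3.0228  x^+=4.2255  v^+=-2.4265  a^+=-2.3900

v_post = -2.4265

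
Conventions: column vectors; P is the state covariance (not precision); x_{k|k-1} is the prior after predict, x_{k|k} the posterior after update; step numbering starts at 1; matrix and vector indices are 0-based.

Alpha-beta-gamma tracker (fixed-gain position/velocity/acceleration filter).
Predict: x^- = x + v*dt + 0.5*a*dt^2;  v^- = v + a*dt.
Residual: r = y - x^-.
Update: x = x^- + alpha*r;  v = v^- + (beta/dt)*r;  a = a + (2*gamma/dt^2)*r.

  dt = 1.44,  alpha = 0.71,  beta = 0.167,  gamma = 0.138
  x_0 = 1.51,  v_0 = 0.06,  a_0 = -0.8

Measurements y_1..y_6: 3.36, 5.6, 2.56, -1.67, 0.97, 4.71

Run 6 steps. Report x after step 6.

step 1: x_pred=0.7670  r=2.5930  x^+=2.6080  v^+=-0.7913  a^+=-0.4549
step 2: x_pred=0.9970  r=4.6030  x^+=4.2651  v^+=-0.9125  a^+=0.1578
step 3: x_pred=3.1148  r=-0.5548  x^+=2.7209  v^+=-0.7496  a^+=0.0840
step 4: x_pred=1.7286  r=-3.3986  x^+=-0.6844  v^+=-1.0228  a^+=-0.3684
step 5: x_pred=-2.5392  r=3.5092  x^+=-0.0477  v^+=-1.1463  a^+=0.0987
step 6: x_pred=-1.5960  r=6.3060  x^+=2.8813  v^+=-0.2729  a^+=0.9380

x_post = 2.8813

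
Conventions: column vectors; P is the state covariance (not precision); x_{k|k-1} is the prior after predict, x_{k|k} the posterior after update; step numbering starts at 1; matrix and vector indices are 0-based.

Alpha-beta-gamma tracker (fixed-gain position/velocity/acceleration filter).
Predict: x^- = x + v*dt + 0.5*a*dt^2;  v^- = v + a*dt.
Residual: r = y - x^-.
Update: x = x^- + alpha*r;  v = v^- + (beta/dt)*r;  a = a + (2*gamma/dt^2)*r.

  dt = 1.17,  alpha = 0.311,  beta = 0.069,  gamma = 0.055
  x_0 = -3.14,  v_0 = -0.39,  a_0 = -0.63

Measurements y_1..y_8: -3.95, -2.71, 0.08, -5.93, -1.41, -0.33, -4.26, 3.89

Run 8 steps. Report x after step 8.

step 1: x_pred=-4.0275  r=0.0775  x^+=-4.0034  v^+=-1.1225  a^+=-0.6238
step 2: x_pred=-5.7437  r=3.0337  x^+=-4.8002  v^+=-1.6734  a^+=-0.3800
step 3: x_pred=-7.0182  r=7.0982  x^+=-4.8107  v^+=-1.6994  a^+=0.1904
step 4: x_pred=-6.6687  r=0.7387  x^+=-6.4389  v^+=-1.4331  a^+=0.2498
step 5: x_pred=-7.9447  r=6.5347  x^+=-5.9124  v^+=-0.7555  a^+=0.7749
step 6: x_pred=-6.2660  r=5.9360  x^+=-4.4199  v^+=0.5012  a^+=1.2519
step 7: x_pred=-2.9767  r=-1.2833  x^+=-3.3758  v^+=1.8901  a^+=1.1487
step 8: x_pred=-0.3781  r=4.2681  x^+=0.9493  v^+=3.4859  a^+=1.4917

x_post = 0.9493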